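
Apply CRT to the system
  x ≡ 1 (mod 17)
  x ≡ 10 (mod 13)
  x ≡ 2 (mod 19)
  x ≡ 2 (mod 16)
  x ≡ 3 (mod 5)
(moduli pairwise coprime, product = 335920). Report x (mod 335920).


Product of moduli M = 17 · 13 · 19 · 16 · 5 = 335920.
Merge one congruence at a time:
  Start: x ≡ 1 (mod 17).
  Combine with x ≡ 10 (mod 13); new modulus lcm = 221.
    Write x = 1 + 17·t and substitute into x ≡ 10 (mod 13): 17·t ≡ 10 − 1 = 9 (mod 13).
    Reduce coefficients mod 13: 4·t ≡ 9 (mod 13).
    The inverse of 4 mod 13 is 10 (since 4·10 = 40 = 3·13 + 1), so t ≡ 10·9 = 90 ≡ 12 (mod 13).
    Then x = 1 + 17·12 = 205, valid modulo lcm(17, 13) = 221: x ≡ 205 (mod 221).
  Combine with x ≡ 2 (mod 19); new modulus lcm = 4199.
    Write x = 205 + 221·t and substitute into x ≡ 2 (mod 19): 221·t ≡ 2 − 205 = -203 (mod 19).
    Reduce coefficients mod 19: 12·t ≡ 6 (mod 19).
    The inverse of 12 mod 19 is 8 (since 12·8 = 96 = 5·19 + 1), so t ≡ 8·6 = 48 ≡ 10 (mod 19).
    Then x = 205 + 221·10 = 2415, valid modulo lcm(221, 19) = 4199: x ≡ 2415 (mod 4199).
  Combine with x ≡ 2 (mod 16); new modulus lcm = 67184.
    Write x = 2415 + 4199·t and substitute into x ≡ 2 (mod 16): 4199·t ≡ 2 − 2415 = -2413 (mod 16).
    Reduce coefficients mod 16: 7·t ≡ 3 (mod 16).
    The inverse of 7 mod 16 is 7 (since 7·7 = 49 = 3·16 + 1), so t ≡ 7·3 = 21 ≡ 5 (mod 16).
    Then x = 2415 + 4199·5 = 23410, valid modulo lcm(4199, 16) = 67184: x ≡ 23410 (mod 67184).
  Combine with x ≡ 3 (mod 5); new modulus lcm = 335920.
    Write x = 23410 + 67184·t and substitute into x ≡ 3 (mod 5): 67184·t ≡ 3 − 23410 = -23407 (mod 5).
    Reduce coefficients mod 5: 4·t ≡ 3 (mod 5).
    The inverse of 4 mod 5 is 4 (since 4·4 = 16 = 3·5 + 1), so t ≡ 4·3 = 12 ≡ 2 (mod 5).
    Then x = 23410 + 67184·2 = 157778, valid modulo lcm(67184, 5) = 335920: x ≡ 157778 (mod 335920).
Verify against each original: 157778 mod 17 = 1, 157778 mod 13 = 10, 157778 mod 19 = 2, 157778 mod 16 = 2, 157778 mod 5 = 3.

x ≡ 157778 (mod 335920).


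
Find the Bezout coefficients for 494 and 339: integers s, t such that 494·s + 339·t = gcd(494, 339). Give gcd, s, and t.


Euclidean algorithm on (494, 339) — divide until remainder is 0:
  494 = 1 · 339 + 155
  339 = 2 · 155 + 29
  155 = 5 · 29 + 10
  29 = 2 · 10 + 9
  10 = 1 · 9 + 1
  9 = 9 · 1 + 0
gcd(494, 339) = 1.
Track Bezout coefficients alongside the remainders: start with r₀ = 494 = a·1 + b·0 (s = 1, t = 0) and r₁ = 339 = a·0 + b·1 (s = 0, t = 1); each new remainder r_{k+1} = r_{k-1} − q_k·r_k inherits s_{k+1} = s_{k-1} − q_k·s_k, t_{k+1} = t_{k-1} − q_k·t_k, so r_k = a·s_k + b·t_k at every step:
  q = 1: r = 155, s = 1 − 1·0 = 1, t = 0 − 1·1 = -1  (check: 494·1 + 339·(-1) = 155)
  q = 2: r = 29, s = 0 − 2·1 = -2, t = 1 − 2·(-1) = 3  (check: 494·(-2) + 339·3 = 29)
  q = 5: r = 10, s = 1 − 5·(-2) = 11, t = -1 − 5·3 = -16  (check: 494·11 + 339·(-16) = 10)
  q = 2: r = 9, s = -2 − 2·11 = -24, t = 3 − 2·(-16) = 35  (check: 494·(-24) + 339·35 = 9)
  q = 1: r = 1, s = 11 − 1·(-24) = 35, t = -16 − 1·35 = -51  (check: 494·35 + 339·(-51) = 1)
The row with r = 1 (the gcd) gives the Bezout coefficients s = 35, t = -51.
Result: 494 · (35) + 339 · (-51) = 1.

gcd(494, 339) = 1; s = 35, t = -51 (check: 494·35 + 339·(-51) = 1).


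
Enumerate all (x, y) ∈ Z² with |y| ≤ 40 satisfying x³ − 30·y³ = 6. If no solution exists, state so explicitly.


The equation is x³ - 30y³ = 6. For fixed y, x³ = 30·y³ + 6, so a solution requires the RHS to be a perfect cube.
Strategy: iterate y from -40 to 40, compute RHS = 30·y³ + 6, and check whether it is a (positive or negative) perfect cube.
Check small values of y:
  y = 0: RHS = 6 is not a perfect cube.
  y = 1: RHS = 36 is not a perfect cube.
  y = -1: RHS = -24 is not a perfect cube.
  y = 2: RHS = 246 is not a perfect cube.
  y = -2: RHS = -234 is not a perfect cube.
  y = 3: RHS = 816 is not a perfect cube.
  y = -3: RHS = -804 is not a perfect cube.
Continuing the search up to |y| = 40 finds no solutions either.
No (x, y) in the scanned range satisfies the equation.

No integer solutions with |y| ≤ 40.


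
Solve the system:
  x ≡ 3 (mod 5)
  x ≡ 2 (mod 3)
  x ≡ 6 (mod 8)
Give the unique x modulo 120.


Moduli 5, 3, 8 are pairwise coprime; by CRT there is a unique solution modulo M = 5 · 3 · 8 = 120.
Solve pairwise, accumulating the modulus:
  Start with x ≡ 3 (mod 5).
  Combine with x ≡ 2 (mod 3): since gcd(5, 3) = 1, we get a unique residue mod 15.
    Write x = 3 + 5·t and substitute into x ≡ 2 (mod 3): 5·t ≡ 2 − 3 = -1 (mod 3).
    Reduce coefficients mod 3: 2·t ≡ 2 (mod 3).
    The inverse of 2 mod 3 is 2 (since 2·2 = 4 = 1·3 + 1), so t ≡ 2·2 = 4 ≡ 1 (mod 3).
    Then x = 3 + 5·1 = 8, valid modulo lcm(5, 3) = 15: x ≡ 8 (mod 15).
  Combine with x ≡ 6 (mod 8): since gcd(15, 8) = 1, we get a unique residue mod 120.
    Write x = 8 + 15·t and substitute into x ≡ 6 (mod 8): 15·t ≡ 6 − 8 = -2 (mod 8).
    Reduce coefficients mod 8: 7·t ≡ 6 (mod 8).
    The inverse of 7 mod 8 is 7 (since 7·7 = 49 = 6·8 + 1), so t ≡ 7·6 = 42 ≡ 2 (mod 8).
    Then x = 8 + 15·2 = 38, valid modulo lcm(15, 8) = 120: x ≡ 38 (mod 120).
Verify: 38 mod 5 = 3 ✓, 38 mod 3 = 2 ✓, 38 mod 8 = 6 ✓.

x ≡ 38 (mod 120).


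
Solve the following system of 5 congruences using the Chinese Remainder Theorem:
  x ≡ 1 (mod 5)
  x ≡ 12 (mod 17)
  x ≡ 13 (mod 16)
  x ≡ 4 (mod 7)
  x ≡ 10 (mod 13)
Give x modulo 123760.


Product of moduli M = 5 · 17 · 16 · 7 · 13 = 123760.
Merge one congruence at a time:
  Start: x ≡ 1 (mod 5).
  Combine with x ≡ 12 (mod 17); new modulus lcm = 85.
    Write x = 1 + 5·t and substitute into x ≡ 12 (mod 17): 5·t ≡ 12 − 1 = 11 (mod 17).
    The inverse of 5 mod 17 is 7 (since 5·7 = 35 = 2·17 + 1), so t ≡ 7·11 = 77 ≡ 9 (mod 17).
    Then x = 1 + 5·9 = 46, valid modulo lcm(5, 17) = 85: x ≡ 46 (mod 85).
  Combine with x ≡ 13 (mod 16); new modulus lcm = 1360.
    Write x = 46 + 85·t and substitute into x ≡ 13 (mod 16): 85·t ≡ 13 − 46 = -33 (mod 16).
    Reduce coefficients mod 16: 5·t ≡ 15 (mod 16).
    The inverse of 5 mod 16 is 13 (since 5·13 = 65 = 4·16 + 1), so t ≡ 13·15 = 195 ≡ 3 (mod 16).
    Then x = 46 + 85·3 = 301, valid modulo lcm(85, 16) = 1360: x ≡ 301 (mod 1360).
  Combine with x ≡ 4 (mod 7); new modulus lcm = 9520.
    Write x = 301 + 1360·t and substitute into x ≡ 4 (mod 7): 1360·t ≡ 4 − 301 = -297 (mod 7).
    Reduce coefficients mod 7: 2·t ≡ 4 (mod 7).
    The inverse of 2 mod 7 is 4 (since 2·4 = 8 = 1·7 + 1), so t ≡ 4·4 = 16 ≡ 2 (mod 7).
    Then x = 301 + 1360·2 = 3021, valid modulo lcm(1360, 7) = 9520: x ≡ 3021 (mod 9520).
  Combine with x ≡ 10 (mod 13); new modulus lcm = 123760.
    Write x = 3021 + 9520·t and substitute into x ≡ 10 (mod 13): 9520·t ≡ 10 − 3021 = -3011 (mod 13).
    Reduce coefficients mod 13: 4·t ≡ 5 (mod 13).
    The inverse of 4 mod 13 is 10 (since 4·10 = 40 = 3·13 + 1), so t ≡ 10·5 = 50 ≡ 11 (mod 13).
    Then x = 3021 + 9520·11 = 107741, valid modulo lcm(9520, 13) = 123760: x ≡ 107741 (mod 123760).
Verify against each original: 107741 mod 5 = 1, 107741 mod 17 = 12, 107741 mod 16 = 13, 107741 mod 7 = 4, 107741 mod 13 = 10.

x ≡ 107741 (mod 123760).


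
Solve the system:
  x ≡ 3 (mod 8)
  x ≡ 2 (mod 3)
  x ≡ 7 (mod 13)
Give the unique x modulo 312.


Moduli 8, 3, 13 are pairwise coprime; by CRT there is a unique solution modulo M = 8 · 3 · 13 = 312.
Solve pairwise, accumulating the modulus:
  Start with x ≡ 3 (mod 8).
  Combine with x ≡ 2 (mod 3): since gcd(8, 3) = 1, we get a unique residue mod 24.
    Write x = 3 + 8·t and substitute into x ≡ 2 (mod 3): 8·t ≡ 2 − 3 = -1 (mod 3).
    Reduce coefficients mod 3: 2·t ≡ 2 (mod 3).
    The inverse of 2 mod 3 is 2 (since 2·2 = 4 = 1·3 + 1), so t ≡ 2·2 = 4 ≡ 1 (mod 3).
    Then x = 3 + 8·1 = 11, valid modulo lcm(8, 3) = 24: x ≡ 11 (mod 24).
  Combine with x ≡ 7 (mod 13): since gcd(24, 13) = 1, we get a unique residue mod 312.
    Write x = 11 + 24·t and substitute into x ≡ 7 (mod 13): 24·t ≡ 7 − 11 = -4 (mod 13).
    Reduce coefficients mod 13: 11·t ≡ 9 (mod 13).
    The inverse of 11 mod 13 is 6 (since 11·6 = 66 = 5·13 + 1), so t ≡ 6·9 = 54 ≡ 2 (mod 13).
    Then x = 11 + 24·2 = 59, valid modulo lcm(24, 13) = 312: x ≡ 59 (mod 312).
Verify: 59 mod 8 = 3 ✓, 59 mod 3 = 2 ✓, 59 mod 13 = 7 ✓.

x ≡ 59 (mod 312).


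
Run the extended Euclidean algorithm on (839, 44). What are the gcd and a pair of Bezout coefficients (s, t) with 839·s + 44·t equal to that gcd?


Euclidean algorithm on (839, 44) — divide until remainder is 0:
  839 = 19 · 44 + 3
  44 = 14 · 3 + 2
  3 = 1 · 2 + 1
  2 = 2 · 1 + 0
gcd(839, 44) = 1.
Track Bezout coefficients alongside the remainders: start with r₀ = 839 = a·1 + b·0 (s = 1, t = 0) and r₁ = 44 = a·0 + b·1 (s = 0, t = 1); each new remainder r_{k+1} = r_{k-1} − q_k·r_k inherits s_{k+1} = s_{k-1} − q_k·s_k, t_{k+1} = t_{k-1} − q_k·t_k, so r_k = a·s_k + b·t_k at every step:
  q = 19: r = 3, s = 1 − 19·0 = 1, t = 0 − 19·1 = -19  (check: 839·1 + 44·(-19) = 3)
  q = 14: r = 2, s = 0 − 14·1 = -14, t = 1 − 14·(-19) = 267  (check: 839·(-14) + 44·267 = 2)
  q = 1: r = 1, s = 1 − 1·(-14) = 15, t = -19 − 1·267 = -286  (check: 839·15 + 44·(-286) = 1)
The row with r = 1 (the gcd) gives the Bezout coefficients s = 15, t = -286.
Result: 839 · (15) + 44 · (-286) = 1.

gcd(839, 44) = 1; s = 15, t = -286 (check: 839·15 + 44·(-286) = 1).


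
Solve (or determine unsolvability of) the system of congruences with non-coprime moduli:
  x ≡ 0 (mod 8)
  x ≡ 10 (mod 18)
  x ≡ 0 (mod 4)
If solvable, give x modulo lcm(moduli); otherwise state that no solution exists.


Moduli 8, 18, 4 are not pairwise coprime, so CRT works modulo lcm(m_i) when all pairwise compatibility conditions hold.
Pairwise compatibility: gcd(m_i, m_j) must divide a_i - a_j for every pair.
Merge one congruence at a time:
  Start: x ≡ 0 (mod 8).
  Combine with x ≡ 10 (mod 18): gcd(8, 18) = 2; 10 - 0 = 10, which IS divisible by 2, so compatible.
    Write x = 0 + 8·t and substitute into x ≡ 10 (mod 18): 8·t ≡ 10 − 0 = 10 (mod 18).
    Divide the congruence (and modulus) by g = 2: 4·t ≡ 5 (mod 9).
    The inverse of 4 mod 9 is 7 (since 4·7 = 28 = 3·9 + 1), so t ≡ 7·5 = 35 ≡ 8 (mod 9).
    Then x = 0 + 8·8 = 64, valid modulo lcm(8, 18) = 72: x ≡ 64 (mod 72).
  Combine with x ≡ 0 (mod 4): gcd(72, 4) = 4; 0 - 64 = -64, which IS divisible by 4, so compatible.
    Write x = 64 + 72·t and substitute into x ≡ 0 (mod 4): 72·t ≡ 0 − 64 = -64 (mod 4).
    Divide the congruence (and modulus) by g = 4: 18·t ≡ -16 (mod 1).
    Modulo 1 every t works; take t = 0.
    Then x = 64 + 72·0 = 64, valid modulo lcm(72, 4) = 72: x ≡ 64 (mod 72).
Verify: 64 mod 8 = 0, 64 mod 18 = 10, 64 mod 4 = 0.

x ≡ 64 (mod 72).


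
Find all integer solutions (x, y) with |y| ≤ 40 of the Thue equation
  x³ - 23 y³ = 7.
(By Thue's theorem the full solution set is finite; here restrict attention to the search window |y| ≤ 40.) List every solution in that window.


The equation is x³ - 23y³ = 7. For fixed y, x³ = 23·y³ + 7, so a solution requires the RHS to be a perfect cube.
Strategy: iterate y from -40 to 40, compute RHS = 23·y³ + 7, and check whether it is a (positive or negative) perfect cube.
Check small values of y:
  y = 0: RHS = 7 is not a perfect cube.
  y = 1: RHS = 30 is not a perfect cube.
  y = -1: RHS = -16 is not a perfect cube.
  y = 2: RHS = 191 is not a perfect cube.
  y = -2: RHS = -177 is not a perfect cube.
  y = 3: RHS = 628 is not a perfect cube.
  y = -3: RHS = -614 is not a perfect cube.
Continuing the search up to |y| = 40 finds no solutions either.
No (x, y) in the scanned range satisfies the equation.

No integer solutions with |y| ≤ 40.


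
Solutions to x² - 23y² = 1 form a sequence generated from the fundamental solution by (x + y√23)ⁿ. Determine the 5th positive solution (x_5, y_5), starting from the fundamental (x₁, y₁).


Step 1: Find the fundamental solution (x₁, y₁) of x² - 23y² = 1.
  Expand √23 as a continued fraction. a₀ = ⌊√23⌋ = 4; iterate m_{k+1} = d_k·a_k − m_k, d_{k+1} = (23 − m_{k+1}²)/d_k, a_{k+1} = ⌊(a₀ + m_{k+1})/d_{k+1}⌋ (starting m₀ = 0, d₀ = 1), with convergents p_k = a_k·p_{k-1} + p_{k-2}, q_k = a_k·q_{k-1} + q_{k-2} (p₋₁ = 1, q₋₁ = 0):
  k = 0: a₀ = 4; p₀/q₀ = 4/1; p₀² − 23·q₀² = 16 − 23 = -7.
  k = 1: m = 4, d = 7, a = ⌊(4 + 4)/7⌋ = 1; p/q = (1·4 + 1)/(1·1 + 0) = 5/1; p² − 23·q² = 25 − 23 = 2.
  k = 2: m = 3, d = 2, a = ⌊(4 + 3)/2⌋ = 3; p/q = (3·5 + 4)/(3·1 + 1) = 19/4; p² − 23·q² = 361 − 368 = -7.
  k = 3: m = 3, d = 7, a = ⌊(4 + 3)/7⌋ = 1; p/q = (1·19 + 5)/(1·4 + 1) = 24/5; p² − 23·q² = 576 − 575 = 1.
  The first convergent with p² − 23·q² = 1 gives the fundamental solution (x₁, y₁) = (24, 5).
Step 2: Apply the recurrence (x_{n+1}, y_{n+1}) = (x₁x_n + 23y₁y_n, x₁y_n + y₁x_n) repeatedly.
  From (x_1, y_1) = (24, 5): x_2 = 24·24 + 23·5·5 = 1151; y_2 = 24·5 + 5·24 = 240.
  From (x_2, y_2) = (1151, 240): x_3 = 24·1151 + 23·5·240 = 55224; y_3 = 24·240 + 5·1151 = 11515.
  From (x_3, y_3) = (55224, 11515): x_4 = 24·55224 + 23·5·11515 = 2649601; y_4 = 24·11515 + 5·55224 = 552480.
  From (x_4, y_4) = (2649601, 552480): x_5 = 24·2649601 + 23·5·552480 = 127125624; y_5 = 24·552480 + 5·2649601 = 26507525.
Step 3: Verify x_5² - 23·y_5² = 16160924277389376 - 16160924277389375 = 1 (should be 1). ✓

(x_1, y_1) = (24, 5); (x_5, y_5) = (127125624, 26507525).


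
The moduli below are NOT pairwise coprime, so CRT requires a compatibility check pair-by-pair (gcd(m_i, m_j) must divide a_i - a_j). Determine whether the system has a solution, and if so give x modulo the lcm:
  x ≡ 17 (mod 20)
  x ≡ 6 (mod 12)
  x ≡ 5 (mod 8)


Moduli 20, 12, 8 are not pairwise coprime, so CRT works modulo lcm(m_i) when all pairwise compatibility conditions hold.
Pairwise compatibility: gcd(m_i, m_j) must divide a_i - a_j for every pair.
Merge one congruence at a time:
  Start: x ≡ 17 (mod 20).
  Combine with x ≡ 6 (mod 12): gcd(20, 12) = 4, and 6 - 17 = -11 is NOT divisible by 4.
    ⇒ system is inconsistent (no integer solution).

No solution (the system is inconsistent).


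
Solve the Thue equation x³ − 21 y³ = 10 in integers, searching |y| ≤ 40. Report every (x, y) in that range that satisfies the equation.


The equation is x³ - 21y³ = 10. For fixed y, x³ = 21·y³ + 10, so a solution requires the RHS to be a perfect cube.
Strategy: iterate y from -40 to 40, compute RHS = 21·y³ + 10, and check whether it is a (positive or negative) perfect cube.
Check small values of y:
  y = 0: RHS = 10 is not a perfect cube.
  y = 1: RHS = 31 is not a perfect cube.
  y = -1: RHS = -11 is not a perfect cube.
  y = 2: RHS = 178 is not a perfect cube.
  y = -2: RHS = -158 is not a perfect cube.
  y = 3: RHS = 577 is not a perfect cube.
  y = -3: RHS = -557 is not a perfect cube.
Continuing the search up to |y| = 40 finds no solutions either.
No (x, y) in the scanned range satisfies the equation.

No integer solutions with |y| ≤ 40.


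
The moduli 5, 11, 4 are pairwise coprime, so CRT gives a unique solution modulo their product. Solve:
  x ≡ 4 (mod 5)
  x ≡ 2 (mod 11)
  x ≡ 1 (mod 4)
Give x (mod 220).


Moduli 5, 11, 4 are pairwise coprime; by CRT there is a unique solution modulo M = 5 · 11 · 4 = 220.
Solve pairwise, accumulating the modulus:
  Start with x ≡ 4 (mod 5).
  Combine with x ≡ 2 (mod 11): since gcd(5, 11) = 1, we get a unique residue mod 55.
    Write x = 4 + 5·t and substitute into x ≡ 2 (mod 11): 5·t ≡ 2 − 4 = -2 (mod 11).
    Reduce coefficients mod 11: 5·t ≡ 9 (mod 11).
    The inverse of 5 mod 11 is 9 (since 5·9 = 45 = 4·11 + 1), so t ≡ 9·9 = 81 ≡ 4 (mod 11).
    Then x = 4 + 5·4 = 24, valid modulo lcm(5, 11) = 55: x ≡ 24 (mod 55).
  Combine with x ≡ 1 (mod 4): since gcd(55, 4) = 1, we get a unique residue mod 220.
    Write x = 24 + 55·t and substitute into x ≡ 1 (mod 4): 55·t ≡ 1 − 24 = -23 (mod 4).
    Reduce coefficients mod 4: 3·t ≡ 1 (mod 4).
    The inverse of 3 mod 4 is 3 (since 3·3 = 9 = 2·4 + 1), so t ≡ 3·1 = 3 ≡ 3 (mod 4).
    Then x = 24 + 55·3 = 189, valid modulo lcm(55, 4) = 220: x ≡ 189 (mod 220).
Verify: 189 mod 5 = 4 ✓, 189 mod 11 = 2 ✓, 189 mod 4 = 1 ✓.

x ≡ 189 (mod 220).


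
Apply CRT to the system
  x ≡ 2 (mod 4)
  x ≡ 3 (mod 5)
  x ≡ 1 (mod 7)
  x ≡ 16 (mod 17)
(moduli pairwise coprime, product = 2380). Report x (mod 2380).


Product of moduli M = 4 · 5 · 7 · 17 = 2380.
Merge one congruence at a time:
  Start: x ≡ 2 (mod 4).
  Combine with x ≡ 3 (mod 5); new modulus lcm = 20.
    Write x = 2 + 4·t and substitute into x ≡ 3 (mod 5): 4·t ≡ 3 − 2 = 1 (mod 5).
    The inverse of 4 mod 5 is 4 (since 4·4 = 16 = 3·5 + 1), so t ≡ 4·1 = 4 ≡ 4 (mod 5).
    Then x = 2 + 4·4 = 18, valid modulo lcm(4, 5) = 20: x ≡ 18 (mod 20).
  Combine with x ≡ 1 (mod 7); new modulus lcm = 140.
    Write x = 18 + 20·t and substitute into x ≡ 1 (mod 7): 20·t ≡ 1 − 18 = -17 (mod 7).
    Reduce coefficients mod 7: 6·t ≡ 4 (mod 7).
    The inverse of 6 mod 7 is 6 (since 6·6 = 36 = 5·7 + 1), so t ≡ 6·4 = 24 ≡ 3 (mod 7).
    Then x = 18 + 20·3 = 78, valid modulo lcm(20, 7) = 140: x ≡ 78 (mod 140).
  Combine with x ≡ 16 (mod 17); new modulus lcm = 2380.
    Write x = 78 + 140·t and substitute into x ≡ 16 (mod 17): 140·t ≡ 16 − 78 = -62 (mod 17).
    Reduce coefficients mod 17: 4·t ≡ 6 (mod 17).
    The inverse of 4 mod 17 is 13 (since 4·13 = 52 = 3·17 + 1), so t ≡ 13·6 = 78 ≡ 10 (mod 17).
    Then x = 78 + 140·10 = 1478, valid modulo lcm(140, 17) = 2380: x ≡ 1478 (mod 2380).
Verify against each original: 1478 mod 4 = 2, 1478 mod 5 = 3, 1478 mod 7 = 1, 1478 mod 17 = 16.

x ≡ 1478 (mod 2380).


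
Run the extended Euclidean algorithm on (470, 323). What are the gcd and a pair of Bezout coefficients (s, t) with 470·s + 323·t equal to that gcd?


Euclidean algorithm on (470, 323) — divide until remainder is 0:
  470 = 1 · 323 + 147
  323 = 2 · 147 + 29
  147 = 5 · 29 + 2
  29 = 14 · 2 + 1
  2 = 2 · 1 + 0
gcd(470, 323) = 1.
Track Bezout coefficients alongside the remainders: start with r₀ = 470 = a·1 + b·0 (s = 1, t = 0) and r₁ = 323 = a·0 + b·1 (s = 0, t = 1); each new remainder r_{k+1} = r_{k-1} − q_k·r_k inherits s_{k+1} = s_{k-1} − q_k·s_k, t_{k+1} = t_{k-1} − q_k·t_k, so r_k = a·s_k + b·t_k at every step:
  q = 1: r = 147, s = 1 − 1·0 = 1, t = 0 − 1·1 = -1  (check: 470·1 + 323·(-1) = 147)
  q = 2: r = 29, s = 0 − 2·1 = -2, t = 1 − 2·(-1) = 3  (check: 470·(-2) + 323·3 = 29)
  q = 5: r = 2, s = 1 − 5·(-2) = 11, t = -1 − 5·3 = -16  (check: 470·11 + 323·(-16) = 2)
  q = 14: r = 1, s = -2 − 14·11 = -156, t = 3 − 14·(-16) = 227  (check: 470·(-156) + 323·227 = 1)
The row with r = 1 (the gcd) gives the Bezout coefficients s = -156, t = 227.
Result: 470 · (-156) + 323 · (227) = 1.

gcd(470, 323) = 1; s = -156, t = 227 (check: 470·(-156) + 323·227 = 1).


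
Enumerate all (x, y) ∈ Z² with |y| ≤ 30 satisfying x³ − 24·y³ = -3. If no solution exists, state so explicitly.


The equation is x³ - 24y³ = -3. For fixed y, x³ = 24·y³ − 3, so a solution requires the RHS to be a perfect cube.
Strategy: iterate y from -30 to 30, compute RHS = 24·y³ − 3, and check whether it is a (positive or negative) perfect cube.
Check small values of y:
  y = 0: RHS = -3 is not a perfect cube.
  y = 1: RHS = 21 is not a perfect cube.
  y = -1: RHS = -27 = (-3)³ ⇒ x = -3 works.
  y = 2: RHS = 189 is not a perfect cube.
  y = -2: RHS = -195 is not a perfect cube.
  y = 3: RHS = 645 is not a perfect cube.
  y = -3: RHS = -651 is not a perfect cube.
Continuing the search up to |y| = 30 finds no further solutions beyond those listed.
Collected solutions: (-3, -1).

Solutions (with |y| ≤ 30): (-3, -1).


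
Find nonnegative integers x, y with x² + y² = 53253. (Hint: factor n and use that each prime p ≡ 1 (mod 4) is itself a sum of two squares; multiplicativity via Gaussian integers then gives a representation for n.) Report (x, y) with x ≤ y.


Step 1: Factor n = 53253 = 3^2 · 61 · 97.
Step 2: Check the mod-4 condition on each prime factor: 3 ≡ 3 (mod 4), exponent 2 (must be even); 61 ≡ 1 (mod 4), exponent 1; 97 ≡ 1 (mod 4), exponent 1.
All primes ≡ 3 (mod 4) appear to even exponent (or don't appear), so by the two-squares theorem n IS expressible as a sum of two squares.
Step 3: Build a representation. Group n = k² · m with k = 3 and m = 61 · 97 = 5917 (a product of primes ≡ 1 (mod 4)); a representation of m scales to one of n via (k·x)² + (k·y)² = k²(x² + y²). Each prime p ≡ 1 (mod 4) is itself a sum of two squares; find a² by testing p − a² for a perfect square:
  61: 61 − 1² = 60, 61 − 2² = 57, 61 − 3² = 52, 61 − 4² = 45, 61 − 5² = 36 = 6² ⇒ 61 = 5² + 6².
  97: 97 − 1² = 96, 97 − 2² = 93, 97 − 3² = 88, 97 − 4² = 81 = 9² ⇒ 97 = 4² + 9².
  Combine using the Brahmagupta–Fibonacci identity (a² + b²)(c² + d²) = (ac − bd)² + (ad + bc)² = (ac + bd)² + (ad − bc)²:
  61 · 97 = 5917: from (5² + 6²)(4² + 9²), take (5·4 − 6·9, 5·9 + 6·4) = (20 − 54, 45 + 24) = (-34, 69); dropping signs (only squares matter) gives (34, 69); check 34² + 69² = 1156 + 4761 = 5917 ✓.
  Scale by k = 3: (3·34, 3·69) = (102, 207).
Step 4: Order so x ≤ y and verify: 102² + 207² = 10404 + 42849 = 53253 = n. ✓

n = 53253 = 102² + 207² (one valid representation with x ≤ y).


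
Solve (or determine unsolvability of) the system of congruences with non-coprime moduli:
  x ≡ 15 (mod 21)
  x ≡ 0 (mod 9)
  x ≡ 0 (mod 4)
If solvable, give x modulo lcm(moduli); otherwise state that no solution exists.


Moduli 21, 9, 4 are not pairwise coprime, so CRT works modulo lcm(m_i) when all pairwise compatibility conditions hold.
Pairwise compatibility: gcd(m_i, m_j) must divide a_i - a_j for every pair.
Merge one congruence at a time:
  Start: x ≡ 15 (mod 21).
  Combine with x ≡ 0 (mod 9): gcd(21, 9) = 3; 0 - 15 = -15, which IS divisible by 3, so compatible.
    Write x = 15 + 21·t and substitute into x ≡ 0 (mod 9): 21·t ≡ 0 − 15 = -15 (mod 9).
    Divide the congruence (and modulus) by g = 3: 7·t ≡ -5 (mod 3).
    Reduce coefficients mod 3: 1·t ≡ 1 (mod 3).
    So t ≡ 1 (mod 3).
    Then x = 15 + 21·1 = 36, valid modulo lcm(21, 9) = 63: x ≡ 36 (mod 63).
  Combine with x ≡ 0 (mod 4): gcd(63, 4) = 1; 0 - 36 = -36, which IS divisible by 1, so compatible.
    Write x = 36 + 63·t and substitute into x ≡ 0 (mod 4): 63·t ≡ 0 − 36 = -36 (mod 4).
    Reduce coefficients mod 4: 3·t ≡ 0 (mod 4).
    The inverse of 3 mod 4 is 3 (since 3·3 = 9 = 2·4 + 1), so t ≡ 3·0 = 0 ≡ 0 (mod 4).
    Then x = 36 + 63·0 = 36, valid modulo lcm(63, 4) = 252: x ≡ 36 (mod 252).
Verify: 36 mod 21 = 15, 36 mod 9 = 0, 36 mod 4 = 0.

x ≡ 36 (mod 252).


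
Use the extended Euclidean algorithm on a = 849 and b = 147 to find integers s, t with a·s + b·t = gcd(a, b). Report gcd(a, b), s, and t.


Euclidean algorithm on (849, 147) — divide until remainder is 0:
  849 = 5 · 147 + 114
  147 = 1 · 114 + 33
  114 = 3 · 33 + 15
  33 = 2 · 15 + 3
  15 = 5 · 3 + 0
gcd(849, 147) = 3.
Track Bezout coefficients alongside the remainders: start with r₀ = 849 = a·1 + b·0 (s = 1, t = 0) and r₁ = 147 = a·0 + b·1 (s = 0, t = 1); each new remainder r_{k+1} = r_{k-1} − q_k·r_k inherits s_{k+1} = s_{k-1} − q_k·s_k, t_{k+1} = t_{k-1} − q_k·t_k, so r_k = a·s_k + b·t_k at every step:
  q = 5: r = 114, s = 1 − 5·0 = 1, t = 0 − 5·1 = -5  (check: 849·1 + 147·(-5) = 114)
  q = 1: r = 33, s = 0 − 1·1 = -1, t = 1 − 1·(-5) = 6  (check: 849·(-1) + 147·6 = 33)
  q = 3: r = 15, s = 1 − 3·(-1) = 4, t = -5 − 3·6 = -23  (check: 849·4 + 147·(-23) = 15)
  q = 2: r = 3, s = -1 − 2·4 = -9, t = 6 − 2·(-23) = 52  (check: 849·(-9) + 147·52 = 3)
The row with r = 3 (the gcd) gives the Bezout coefficients s = -9, t = 52.
Result: 849 · (-9) + 147 · (52) = 3.

gcd(849, 147) = 3; s = -9, t = 52 (check: 849·(-9) + 147·52 = 3).


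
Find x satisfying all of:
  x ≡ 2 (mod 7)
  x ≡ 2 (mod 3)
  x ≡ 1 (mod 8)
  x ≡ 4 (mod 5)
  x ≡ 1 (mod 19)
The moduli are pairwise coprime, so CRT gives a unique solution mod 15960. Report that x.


Product of moduli M = 7 · 3 · 8 · 5 · 19 = 15960.
Merge one congruence at a time:
  Start: x ≡ 2 (mod 7).
  Combine with x ≡ 2 (mod 3); new modulus lcm = 21.
    Write x = 2 + 7·t and substitute into x ≡ 2 (mod 3): 7·t ≡ 2 − 2 = 0 (mod 3).
    Reduce coefficients mod 3: 1·t ≡ 0 (mod 3).
    So t ≡ 0 (mod 3).
    Then x = 2 + 7·0 = 2, valid modulo lcm(7, 3) = 21: x ≡ 2 (mod 21).
  Combine with x ≡ 1 (mod 8); new modulus lcm = 168.
    Write x = 2 + 21·t and substitute into x ≡ 1 (mod 8): 21·t ≡ 1 − 2 = -1 (mod 8).
    Reduce coefficients mod 8: 5·t ≡ 7 (mod 8).
    The inverse of 5 mod 8 is 5 (since 5·5 = 25 = 3·8 + 1), so t ≡ 5·7 = 35 ≡ 3 (mod 8).
    Then x = 2 + 21·3 = 65, valid modulo lcm(21, 8) = 168: x ≡ 65 (mod 168).
  Combine with x ≡ 4 (mod 5); new modulus lcm = 840.
    Write x = 65 + 168·t and substitute into x ≡ 4 (mod 5): 168·t ≡ 4 − 65 = -61 (mod 5).
    Reduce coefficients mod 5: 3·t ≡ 4 (mod 5).
    The inverse of 3 mod 5 is 2 (since 3·2 = 6 = 1·5 + 1), so t ≡ 2·4 = 8 ≡ 3 (mod 5).
    Then x = 65 + 168·3 = 569, valid modulo lcm(168, 5) = 840: x ≡ 569 (mod 840).
  Combine with x ≡ 1 (mod 19); new modulus lcm = 15960.
    Write x = 569 + 840·t and substitute into x ≡ 1 (mod 19): 840·t ≡ 1 − 569 = -568 (mod 19).
    Reduce coefficients mod 19: 4·t ≡ 2 (mod 19).
    The inverse of 4 mod 19 is 5 (since 4·5 = 20 = 1·19 + 1), so t ≡ 5·2 = 10 ≡ 10 (mod 19).
    Then x = 569 + 840·10 = 8969, valid modulo lcm(840, 19) = 15960: x ≡ 8969 (mod 15960).
Verify against each original: 8969 mod 7 = 2, 8969 mod 3 = 2, 8969 mod 8 = 1, 8969 mod 5 = 4, 8969 mod 19 = 1.

x ≡ 8969 (mod 15960).


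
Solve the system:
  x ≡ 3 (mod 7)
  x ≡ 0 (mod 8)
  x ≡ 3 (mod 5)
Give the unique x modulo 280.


Moduli 7, 8, 5 are pairwise coprime; by CRT there is a unique solution modulo M = 7 · 8 · 5 = 280.
Solve pairwise, accumulating the modulus:
  Start with x ≡ 3 (mod 7).
  Combine with x ≡ 0 (mod 8): since gcd(7, 8) = 1, we get a unique residue mod 56.
    Write x = 3 + 7·t and substitute into x ≡ 0 (mod 8): 7·t ≡ 0 − 3 = -3 (mod 8).
    Reduce coefficients mod 8: 7·t ≡ 5 (mod 8).
    The inverse of 7 mod 8 is 7 (since 7·7 = 49 = 6·8 + 1), so t ≡ 7·5 = 35 ≡ 3 (mod 8).
    Then x = 3 + 7·3 = 24, valid modulo lcm(7, 8) = 56: x ≡ 24 (mod 56).
  Combine with x ≡ 3 (mod 5): since gcd(56, 5) = 1, we get a unique residue mod 280.
    Write x = 24 + 56·t and substitute into x ≡ 3 (mod 5): 56·t ≡ 3 − 24 = -21 (mod 5).
    Reduce coefficients mod 5: 1·t ≡ 4 (mod 5).
    So t ≡ 4 (mod 5).
    Then x = 24 + 56·4 = 248, valid modulo lcm(56, 5) = 280: x ≡ 248 (mod 280).
Verify: 248 mod 7 = 3 ✓, 248 mod 8 = 0 ✓, 248 mod 5 = 3 ✓.

x ≡ 248 (mod 280).


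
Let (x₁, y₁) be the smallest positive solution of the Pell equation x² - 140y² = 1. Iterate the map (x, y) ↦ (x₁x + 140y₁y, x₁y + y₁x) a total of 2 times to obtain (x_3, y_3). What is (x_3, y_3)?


Step 1: Find the fundamental solution (x₁, y₁) of x² - 140y² = 1.
  Expand √140 as a continued fraction. a₀ = ⌊√140⌋ = 11; iterate m_{k+1} = d_k·a_k − m_k, d_{k+1} = (140 − m_{k+1}²)/d_k, a_{k+1} = ⌊(a₀ + m_{k+1})/d_{k+1}⌋ (starting m₀ = 0, d₀ = 1), with convergents p_k = a_k·p_{k-1} + p_{k-2}, q_k = a_k·q_{k-1} + q_{k-2} (p₋₁ = 1, q₋₁ = 0):
  k = 0: a₀ = 11; p₀/q₀ = 11/1; p₀² − 140·q₀² = 121 − 140 = -19.
  k = 1: m = 11, d = 19, a = ⌊(11 + 11)/19⌋ = 1; p/q = (1·11 + 1)/(1·1 + 0) = 12/1; p² − 140·q² = 144 − 140 = 4.
  k = 2: m = 8, d = 4, a = ⌊(11 + 8)/4⌋ = 4; p/q = (4·12 + 11)/(4·1 + 1) = 59/5; p² − 140·q² = 3481 − 3500 = -19.
  k = 3: m = 8, d = 19, a = ⌊(11 + 8)/19⌋ = 1; p/q = (1·59 + 12)/(1·5 + 1) = 71/6; p² − 140·q² = 5041 − 5040 = 1.
  The first convergent with p² − 140·q² = 1 gives the fundamental solution (x₁, y₁) = (71, 6).
Step 2: Apply the recurrence (x_{n+1}, y_{n+1}) = (x₁x_n + 140y₁y_n, x₁y_n + y₁x_n) repeatedly.
  From (x_1, y_1) = (71, 6): x_2 = 71·71 + 140·6·6 = 10081; y_2 = 71·6 + 6·71 = 852.
  From (x_2, y_2) = (10081, 852): x_3 = 71·10081 + 140·6·852 = 1431431; y_3 = 71·852 + 6·10081 = 120978.
Step 3: Verify x_3² - 140·y_3² = 2048994707761 - 2048994707760 = 1 (should be 1). ✓

(x_1, y_1) = (71, 6); (x_3, y_3) = (1431431, 120978).


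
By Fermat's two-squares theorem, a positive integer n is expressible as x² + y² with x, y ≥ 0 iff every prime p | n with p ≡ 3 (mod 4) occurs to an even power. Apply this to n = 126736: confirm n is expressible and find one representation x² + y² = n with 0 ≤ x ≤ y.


Step 1: Factor n = 126736 = 2^4 · 89^2.
Step 2: Check the mod-4 condition on each prime factor: 2 = 2 (special); 89 ≡ 1 (mod 4), exponent 2.
All primes ≡ 3 (mod 4) appear to even exponent (or don't appear), so by the two-squares theorem n IS expressible as a sum of two squares.
Step 3: Build a representation. Group n = k² · m with k = 4 and m = 89 · 89 = 7921 (a product of primes ≡ 1 (mod 4)); a representation of m scales to one of n via (k·x)² + (k·y)² = k²(x² + y²). Each prime p ≡ 1 (mod 4) is itself a sum of two squares; find a² by testing p − a² for a perfect square:
  89: 89 − 1² = 88, 89 − 2² = 85, 89 − 3² = 80, 89 − 4² = 73, 89 − 5² = 64 = 8² ⇒ 89 = 5² + 8².
  Combine using the Brahmagupta–Fibonacci identity (a² + b²)(c² + d²) = (ac − bd)² + (ad + bc)² = (ac + bd)² + (ad − bc)²:
  89 · 89 = 7921: from (5² + 8²)(5² + 8²), take (5·5 − 8·8, 5·8 + 8·5) = (25 − 64, 40 + 40) = (-39, 80); dropping signs (only squares matter) gives (39, 80); check 39² + 80² = 1521 + 6400 = 7921 ✓.
  Scale by k = 4: (4·39, 4·80) = (156, 320).
Step 4: Order so x ≤ y and verify: 156² + 320² = 24336 + 102400 = 126736 = n. ✓

n = 126736 = 156² + 320² (one valid representation with x ≤ y).


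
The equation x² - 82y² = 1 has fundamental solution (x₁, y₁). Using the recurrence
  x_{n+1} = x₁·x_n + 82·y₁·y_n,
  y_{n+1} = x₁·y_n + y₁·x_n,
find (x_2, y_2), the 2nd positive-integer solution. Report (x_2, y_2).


Step 1: Find the fundamental solution (x₁, y₁) of x² - 82y² = 1.
  Expand √82 as a continued fraction. a₀ = ⌊√82⌋ = 9; iterate m_{k+1} = d_k·a_k − m_k, d_{k+1} = (82 − m_{k+1}²)/d_k, a_{k+1} = ⌊(a₀ + m_{k+1})/d_{k+1}⌋ (starting m₀ = 0, d₀ = 1), with convergents p_k = a_k·p_{k-1} + p_{k-2}, q_k = a_k·q_{k-1} + q_{k-2} (p₋₁ = 1, q₋₁ = 0):
  k = 0: a₀ = 9; p₀/q₀ = 9/1; p₀² − 82·q₀² = 81 − 82 = -1.
  k = 1: m = 9, d = 1, a = ⌊(9 + 9)/1⌋ = 18; p/q = (18·9 + 1)/(18·1 + 0) = 163/18; p² − 82·q² = 26569 − 26568 = 1.
  The first convergent with p² − 82·q² = 1 gives the fundamental solution (x₁, y₁) = (163, 18).
Step 2: Apply the recurrence (x_{n+1}, y_{n+1}) = (x₁x_n + 82y₁y_n, x₁y_n + y₁x_n) repeatedly.
  From (x_1, y_1) = (163, 18): x_2 = 163·163 + 82·18·18 = 53137; y_2 = 163·18 + 18·163 = 5868.
Step 3: Verify x_2² - 82·y_2² = 2823540769 - 2823540768 = 1 (should be 1). ✓

(x_1, y_1) = (163, 18); (x_2, y_2) = (53137, 5868).


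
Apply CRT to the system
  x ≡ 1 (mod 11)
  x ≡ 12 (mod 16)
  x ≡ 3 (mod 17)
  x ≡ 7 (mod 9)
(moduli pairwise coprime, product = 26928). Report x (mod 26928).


Product of moduli M = 11 · 16 · 17 · 9 = 26928.
Merge one congruence at a time:
  Start: x ≡ 1 (mod 11).
  Combine with x ≡ 12 (mod 16); new modulus lcm = 176.
    Write x = 1 + 11·t and substitute into x ≡ 12 (mod 16): 11·t ≡ 12 − 1 = 11 (mod 16).
    The inverse of 11 mod 16 is 3 (since 11·3 = 33 = 2·16 + 1), so t ≡ 3·11 = 33 ≡ 1 (mod 16).
    Then x = 1 + 11·1 = 12, valid modulo lcm(11, 16) = 176: x ≡ 12 (mod 176).
  Combine with x ≡ 3 (mod 17); new modulus lcm = 2992.
    Write x = 12 + 176·t and substitute into x ≡ 3 (mod 17): 176·t ≡ 3 − 12 = -9 (mod 17).
    Reduce coefficients mod 17: 6·t ≡ 8 (mod 17).
    The inverse of 6 mod 17 is 3 (since 6·3 = 18 = 1·17 + 1), so t ≡ 3·8 = 24 ≡ 7 (mod 17).
    Then x = 12 + 176·7 = 1244, valid modulo lcm(176, 17) = 2992: x ≡ 1244 (mod 2992).
  Combine with x ≡ 7 (mod 9); new modulus lcm = 26928.
    Write x = 1244 + 2992·t and substitute into x ≡ 7 (mod 9): 2992·t ≡ 7 − 1244 = -1237 (mod 9).
    Reduce coefficients mod 9: 4·t ≡ 5 (mod 9).
    The inverse of 4 mod 9 is 7 (since 4·7 = 28 = 3·9 + 1), so t ≡ 7·5 = 35 ≡ 8 (mod 9).
    Then x = 1244 + 2992·8 = 25180, valid modulo lcm(2992, 9) = 26928: x ≡ 25180 (mod 26928).
Verify against each original: 25180 mod 11 = 1, 25180 mod 16 = 12, 25180 mod 17 = 3, 25180 mod 9 = 7.

x ≡ 25180 (mod 26928).


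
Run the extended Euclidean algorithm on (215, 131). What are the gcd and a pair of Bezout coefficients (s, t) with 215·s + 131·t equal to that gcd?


Euclidean algorithm on (215, 131) — divide until remainder is 0:
  215 = 1 · 131 + 84
  131 = 1 · 84 + 47
  84 = 1 · 47 + 37
  47 = 1 · 37 + 10
  37 = 3 · 10 + 7
  10 = 1 · 7 + 3
  7 = 2 · 3 + 1
  3 = 3 · 1 + 0
gcd(215, 131) = 1.
Track Bezout coefficients alongside the remainders: start with r₀ = 215 = a·1 + b·0 (s = 1, t = 0) and r₁ = 131 = a·0 + b·1 (s = 0, t = 1); each new remainder r_{k+1} = r_{k-1} − q_k·r_k inherits s_{k+1} = s_{k-1} − q_k·s_k, t_{k+1} = t_{k-1} − q_k·t_k, so r_k = a·s_k + b·t_k at every step:
  q = 1: r = 84, s = 1 − 1·0 = 1, t = 0 − 1·1 = -1  (check: 215·1 + 131·(-1) = 84)
  q = 1: r = 47, s = 0 − 1·1 = -1, t = 1 − 1·(-1) = 2  (check: 215·(-1) + 131·2 = 47)
  q = 1: r = 37, s = 1 − 1·(-1) = 2, t = -1 − 1·2 = -3  (check: 215·2 + 131·(-3) = 37)
  q = 1: r = 10, s = -1 − 1·2 = -3, t = 2 − 1·(-3) = 5  (check: 215·(-3) + 131·5 = 10)
  q = 3: r = 7, s = 2 − 3·(-3) = 11, t = -3 − 3·5 = -18  (check: 215·11 + 131·(-18) = 7)
  q = 1: r = 3, s = -3 − 1·11 = -14, t = 5 − 1·(-18) = 23  (check: 215·(-14) + 131·23 = 3)
  q = 2: r = 1, s = 11 − 2·(-14) = 39, t = -18 − 2·23 = -64  (check: 215·39 + 131·(-64) = 1)
The row with r = 1 (the gcd) gives the Bezout coefficients s = 39, t = -64.
Result: 215 · (39) + 131 · (-64) = 1.

gcd(215, 131) = 1; s = 39, t = -64 (check: 215·39 + 131·(-64) = 1).


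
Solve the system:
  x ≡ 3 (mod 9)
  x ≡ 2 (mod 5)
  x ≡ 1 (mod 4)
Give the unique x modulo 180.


Moduli 9, 5, 4 are pairwise coprime; by CRT there is a unique solution modulo M = 9 · 5 · 4 = 180.
Solve pairwise, accumulating the modulus:
  Start with x ≡ 3 (mod 9).
  Combine with x ≡ 2 (mod 5): since gcd(9, 5) = 1, we get a unique residue mod 45.
    Write x = 3 + 9·t and substitute into x ≡ 2 (mod 5): 9·t ≡ 2 − 3 = -1 (mod 5).
    Reduce coefficients mod 5: 4·t ≡ 4 (mod 5).
    The inverse of 4 mod 5 is 4 (since 4·4 = 16 = 3·5 + 1), so t ≡ 4·4 = 16 ≡ 1 (mod 5).
    Then x = 3 + 9·1 = 12, valid modulo lcm(9, 5) = 45: x ≡ 12 (mod 45).
  Combine with x ≡ 1 (mod 4): since gcd(45, 4) = 1, we get a unique residue mod 180.
    Write x = 12 + 45·t and substitute into x ≡ 1 (mod 4): 45·t ≡ 1 − 12 = -11 (mod 4).
    Reduce coefficients mod 4: 1·t ≡ 1 (mod 4).
    So t ≡ 1 (mod 4).
    Then x = 12 + 45·1 = 57, valid modulo lcm(45, 4) = 180: x ≡ 57 (mod 180).
Verify: 57 mod 9 = 3 ✓, 57 mod 5 = 2 ✓, 57 mod 4 = 1 ✓.

x ≡ 57 (mod 180).


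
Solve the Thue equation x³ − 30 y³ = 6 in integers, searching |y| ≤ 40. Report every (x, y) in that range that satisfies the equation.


The equation is x³ - 30y³ = 6. For fixed y, x³ = 30·y³ + 6, so a solution requires the RHS to be a perfect cube.
Strategy: iterate y from -40 to 40, compute RHS = 30·y³ + 6, and check whether it is a (positive or negative) perfect cube.
Check small values of y:
  y = 0: RHS = 6 is not a perfect cube.
  y = 1: RHS = 36 is not a perfect cube.
  y = -1: RHS = -24 is not a perfect cube.
  y = 2: RHS = 246 is not a perfect cube.
  y = -2: RHS = -234 is not a perfect cube.
  y = 3: RHS = 816 is not a perfect cube.
  y = -3: RHS = -804 is not a perfect cube.
Continuing the search up to |y| = 40 finds no solutions either.
No (x, y) in the scanned range satisfies the equation.

No integer solutions with |y| ≤ 40.


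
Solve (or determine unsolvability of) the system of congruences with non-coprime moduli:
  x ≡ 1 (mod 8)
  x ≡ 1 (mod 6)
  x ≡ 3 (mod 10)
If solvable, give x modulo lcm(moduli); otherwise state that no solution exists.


Moduli 8, 6, 10 are not pairwise coprime, so CRT works modulo lcm(m_i) when all pairwise compatibility conditions hold.
Pairwise compatibility: gcd(m_i, m_j) must divide a_i - a_j for every pair.
Merge one congruence at a time:
  Start: x ≡ 1 (mod 8).
  Combine with x ≡ 1 (mod 6): gcd(8, 6) = 2; 1 - 1 = 0, which IS divisible by 2, so compatible.
    Write x = 1 + 8·t and substitute into x ≡ 1 (mod 6): 8·t ≡ 1 − 1 = 0 (mod 6).
    Divide the congruence (and modulus) by g = 2: 4·t ≡ 0 (mod 3).
    Reduce coefficients mod 3: 1·t ≡ 0 (mod 3).
    So t ≡ 0 (mod 3).
    Then x = 1 + 8·0 = 1, valid modulo lcm(8, 6) = 24: x ≡ 1 (mod 24).
  Combine with x ≡ 3 (mod 10): gcd(24, 10) = 2; 3 - 1 = 2, which IS divisible by 2, so compatible.
    Write x = 1 + 24·t and substitute into x ≡ 3 (mod 10): 24·t ≡ 3 − 1 = 2 (mod 10).
    Divide the congruence (and modulus) by g = 2: 12·t ≡ 1 (mod 5).
    Reduce coefficients mod 5: 2·t ≡ 1 (mod 5).
    The inverse of 2 mod 5 is 3 (since 2·3 = 6 = 1·5 + 1), so t ≡ 3·1 = 3 ≡ 3 (mod 5).
    Then x = 1 + 24·3 = 73, valid modulo lcm(24, 10) = 120: x ≡ 73 (mod 120).
Verify: 73 mod 8 = 1, 73 mod 6 = 1, 73 mod 10 = 3.

x ≡ 73 (mod 120).


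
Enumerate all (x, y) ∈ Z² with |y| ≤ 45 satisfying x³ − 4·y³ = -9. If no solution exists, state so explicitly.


The equation is x³ - 4y³ = -9. For fixed y, x³ = 4·y³ − 9, so a solution requires the RHS to be a perfect cube.
Strategy: iterate y from -45 to 45, compute RHS = 4·y³ − 9, and check whether it is a (positive or negative) perfect cube.
Check small values of y:
  y = 0: RHS = -9 is not a perfect cube.
  y = 1: RHS = -5 is not a perfect cube.
  y = -1: RHS = -13 is not a perfect cube.
  y = 2: RHS = 23 is not a perfect cube.
  y = -2: RHS = -41 is not a perfect cube.
  y = 3: RHS = 99 is not a perfect cube.
  y = -3: RHS = -117 is not a perfect cube.
Continuing the search up to |y| = 45 finds no solutions either.
No (x, y) in the scanned range satisfies the equation.

No integer solutions with |y| ≤ 45.


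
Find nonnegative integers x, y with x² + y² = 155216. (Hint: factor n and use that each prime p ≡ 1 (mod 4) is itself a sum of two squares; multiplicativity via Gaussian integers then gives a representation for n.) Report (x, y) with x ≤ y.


Step 1: Factor n = 155216 = 2^4 · 89 · 109.
Step 2: Check the mod-4 condition on each prime factor: 2 = 2 (special); 89 ≡ 1 (mod 4), exponent 1; 109 ≡ 1 (mod 4), exponent 1.
All primes ≡ 3 (mod 4) appear to even exponent (or don't appear), so by the two-squares theorem n IS expressible as a sum of two squares.
Step 3: Build a representation. Group n = k² · m with k = 4 and m = 89 · 109 = 9701 (a product of primes ≡ 1 (mod 4)); a representation of m scales to one of n via (k·x)² + (k·y)² = k²(x² + y²). Each prime p ≡ 1 (mod 4) is itself a sum of two squares; find a² by testing p − a² for a perfect square:
  89: 89 − 1² = 88, 89 − 2² = 85, 89 − 3² = 80, 89 − 4² = 73, 89 − 5² = 64 = 8² ⇒ 89 = 5² + 8².
  109: 109 − 1² = 108, 109 − 2² = 105, 109 − 3² = 100 = 10² ⇒ 109 = 3² + 10².
  Combine using the Brahmagupta–Fibonacci identity (a² + b²)(c² + d²) = (ac − bd)² + (ad + bc)² = (ac + bd)² + (ad − bc)²:
  89 · 109 = 9701: from (5² + 8²)(3² + 10²), take (5·3 − 8·10, 5·10 + 8·3) = (15 − 80, 50 + 24) = (-65, 74); dropping signs (only squares matter) gives (65, 74); check 65² + 74² = 4225 + 5476 = 9701 ✓.
  Scale by k = 4: (4·65, 4·74) = (260, 296).
Step 4: Order so x ≤ y and verify: 260² + 296² = 67600 + 87616 = 155216 = n. ✓

n = 155216 = 260² + 296² (one valid representation with x ≤ y).
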